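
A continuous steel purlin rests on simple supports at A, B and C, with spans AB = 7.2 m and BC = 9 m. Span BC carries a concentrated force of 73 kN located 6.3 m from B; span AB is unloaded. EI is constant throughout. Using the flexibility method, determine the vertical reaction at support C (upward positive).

Take M_B as the redundant. Released structure: two simple spans AB and BC with a hinge at B.
End slopes at the hinge B, treating each span as simply supported:
  span BC: point load 73 at a = 6.3: Pab(L + b)/(6LEI) = 269/EI
  relative rotation θ_0 = (0 + 269)/EI = 269/EI
A unit hogging moment at B produces rotation L₁/(3EI) + L₂/(3EI) = 5.4/EI.
Compatibility: M_B·(L₁+L₂)/(3EI) = θ_0, giving M_B = 49.82 kN·m (hogging).
Span BC, ΣM about C: R_B^{BC}·9 = 197.1 + 49.82, so R_B^{BC} = 27.44 kN and R_C = 73 − 27.44 = 45.56 kN.

R_C = 45.56 kN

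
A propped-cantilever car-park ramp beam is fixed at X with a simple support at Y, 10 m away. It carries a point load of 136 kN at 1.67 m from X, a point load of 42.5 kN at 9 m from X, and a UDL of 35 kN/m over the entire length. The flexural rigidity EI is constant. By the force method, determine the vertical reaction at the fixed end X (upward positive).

R_X = 355.7 kN

Choose R_Y as the redundant. The primary structure is the cantilever fixed at X.
Free-end deflection of the primary structure under the applied loading (downward +):
  point load 136 at a = 1.67: Pa²(3L − a)/(6EI) = 1791/EI
  point load 42.5 at a = 9: Pa²(3L − a)/(6EI) = 12049/EI
  UDL 35: wL⁴/(8EI) = 43750/EI
  δ_0 = 57590/EI
Tip deflection under a unit load at Y: L³/(3EI) = 333.3/EI.
The prop prevents deflection at Y: R_Y = δ_0/δ_{YY} = 57590/333.3 = 172.8 kN.
Vertical equilibrium: R_X = ΣP − R_Y = 528.5 − 172.8 = 355.7 kN.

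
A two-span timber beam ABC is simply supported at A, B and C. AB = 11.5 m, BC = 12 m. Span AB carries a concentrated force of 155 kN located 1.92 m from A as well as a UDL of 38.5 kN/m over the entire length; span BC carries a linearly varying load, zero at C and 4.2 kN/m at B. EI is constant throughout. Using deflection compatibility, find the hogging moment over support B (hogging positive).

M_B = 402.8 kN·m

Take M_B as the redundant. Released structure: two simple spans AB and BC with a hinge at B.
Rotations at B on the released spans (each span's end-slope, ×1/EI):
  span AB: point load 155 at a = 1.92: Pab(L + a)/(6LEI) = 554.5/EI
  span AB: UDL 38.5: wL³/(24EI) = 2440/EI
  span BC: triangular load, peak 4.2: w₀L³/(45EI) = 161.3/EI
  relative rotation θ_0 = (2994 + 161.3)/EI = 3156/EI
A unit hogging moment at B produces rotation L₁/(3EI) + L₂/(3EI) = 7.833/EI.
Compatibility: M_B·(L₁+L₂)/(3EI) = θ_0, giving M_B = 402.8 kN·m (hogging).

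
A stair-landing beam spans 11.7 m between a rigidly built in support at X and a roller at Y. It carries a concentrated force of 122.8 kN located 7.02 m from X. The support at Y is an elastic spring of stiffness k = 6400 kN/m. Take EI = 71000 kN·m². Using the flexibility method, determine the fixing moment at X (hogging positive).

M_X = 254 kN·m

Choose R_Y as the redundant. The primary structure is the cantilever fixed at X.
Deflection at Y on the released cantilever, summing each load's contribution:
  point load 122.8 at a = 7.02: Pa²(3L − a)/(6EI) = 28322/EI
Flexibility coefficient — unit upward force at Y: δ_{YY} = L³/(3EI) = 533.9/EI.
With EI = 71000 kN·m²: δ_0 = 0.3989 m and δ_{YY} = 0.007519 m/kN.
Compatibility — the spring shortens by R_Y/k under the reaction it provides: δ_0 − R_Y·δ_{YY} = R_Y/k. With 1/k = 0.000156 m/kN, R_Y = δ_0 / (δ_{YY} + 1/k) = 0.3989 / (0.007519 + 0.000156) = 51.97 kN.
Moment equilibrium about X: M_X = Σ(load moments about X) − R_Y·L = 862.1 − 51.97×11.7 = 254 kN·m.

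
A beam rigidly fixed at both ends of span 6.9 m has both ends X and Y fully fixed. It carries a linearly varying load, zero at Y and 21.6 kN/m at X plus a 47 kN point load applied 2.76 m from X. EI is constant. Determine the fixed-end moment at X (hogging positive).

M_X = 98.12 kN·m

Release both end moments; the primary structure is a simply-supported span XY with redundants M_X and M_Y.
End rotations of the released simple span under the applied load (×1/EI):
  at X: triangular load, peak 21.6: w₀L³/(45EI) = 157.7/EI
  at Y: triangular load, peak 21.6: 7w₀L³/(360EI) = 138/EI
  at X: point load 47 at a = 2.76: Pab(L + b)/(6LEI) = 143.2/EI
  at Y: point load 47 at a = 2.76: Pab(L + a)/(6LEI) = 125.3/EI
  θ_X0 = 300.9/EI,  θ_Y0 = 263.3/EI
Flexibility coefficients: a unit moment at one end gives L/(3EI) there and L/(6EI) at the far end, so f₁₁ = f₂₂ = 2.3/EI and f₁₂ = f₂₁ = 1.15/EI.
Compatibility — zero rotation at each built-in end:
  2.3 M_X + 1.15 M_Y = 300.9
  1.15 M_X + 2.3 M_Y = 263.3
Solving the pair gives M_X = 98.12 kN·m and M_Y = 65.41 kN·m (hogging).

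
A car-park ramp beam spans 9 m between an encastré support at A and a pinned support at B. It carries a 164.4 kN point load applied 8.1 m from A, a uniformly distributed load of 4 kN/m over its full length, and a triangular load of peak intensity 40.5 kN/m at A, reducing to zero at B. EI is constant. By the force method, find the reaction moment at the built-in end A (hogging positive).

M_A = 332.4 kN·m

Choose R_B as the redundant. The primary structure is the cantilever fixed at A.
Primary-structure tip deflection at B by superposition:
  point load 164.4 at a = 8.1: Pa²(3L − a)/(6EI) = 33977/EI
  UDL 4: wL⁴/(8EI) = 3280/EI
  triangular load, peak 40.5 at the fixed end: w₀L⁴/(30EI) = 8857/EI
  δ_0 = 46115/EI
Flexibility coefficient — unit upward force at B: δ_{BB} = L³/(3EI) = 243/EI.
Compatibility at B: δ_0 − R_B·δ_{BB} = 0, so R_B = 46115/243 = 189.8 kN.
Moment equilibrium about A: M_A = Σ(load moments about A) − R_B·L = 2040 − 189.8×9 = 332.4 kN·m.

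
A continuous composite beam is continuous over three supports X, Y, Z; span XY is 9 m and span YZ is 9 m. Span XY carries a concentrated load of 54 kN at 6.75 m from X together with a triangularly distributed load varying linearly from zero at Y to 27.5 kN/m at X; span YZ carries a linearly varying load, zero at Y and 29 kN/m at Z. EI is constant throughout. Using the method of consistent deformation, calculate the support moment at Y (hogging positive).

Take M_Y as the redundant. Released structure: two simple spans XY and YZ with a hinge at Y.
Rotations at Y on the released spans (each span's end-slope, ×1/EI):
  span XY: point load 54 at a = 6.75: Pab(L + a)/(6LEI) = 239.2/EI
  span XY: triangular load, peak 27.5: 7w₀L³/(360EI) = 389.8/EI
  span YZ: triangular load, peak 29: 7w₀L³/(360EI) = 411.1/EI
  relative rotation θ_0 = (629 + 411.1)/EI = 1040/EI
A unit hogging moment at Y produces rotation L₁/(3EI) + L₂/(3EI) = 6/EI.
Compatibility: M_Y·(L₁+L₂)/(3EI) = θ_0, giving M_Y = 173.3 kN·m (hogging).

M_Y = 173.3 kN·m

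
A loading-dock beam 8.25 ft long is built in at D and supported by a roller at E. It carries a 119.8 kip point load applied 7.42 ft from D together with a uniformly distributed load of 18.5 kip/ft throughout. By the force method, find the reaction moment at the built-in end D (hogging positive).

Take the reaction at E as the redundant and release it; the primary structure is a cantilever fixed at D.
Downward deflection at the released point E due to the loads:
  point load 119.8 at a = 7.42: Pa²(3L − a)/(6EI) = 19051/EI
  UDL 18.5: wL⁴/(8EI) = 10713/EI
  δ_0 = 29763/EI
Flexibility coefficient — unit upward force at E: δ_{EE} = L³/(3EI) = 187.2/EI.
The prop prevents deflection at E: R_E = δ_0/δ_{EE} = 29763/187.2 = 159 kip.
Moment equilibrium about D: M_D = Σ(load moments about D) − R_E·L = 1518 − 159×8.25 = 206.6 kip·ft.

M_D = 206.6 kip·ft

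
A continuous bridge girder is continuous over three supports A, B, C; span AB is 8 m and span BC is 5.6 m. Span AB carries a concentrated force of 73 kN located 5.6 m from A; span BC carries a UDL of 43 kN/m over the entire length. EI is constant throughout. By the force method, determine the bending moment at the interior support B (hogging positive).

M_B = 130.7 kN·m

Insert a hinge at B; M_B is the redundant, and each span becomes simply supported.
Rotations at B on the released spans (each span's end-slope, ×1/EI):
  span AB: point load 73 at a = 5.6: Pab(L + a)/(6LEI) = 278/EI
  span BC: UDL 43: wL³/(24EI) = 314.6/EI
  relative rotation θ_0 = (278 + 314.6)/EI = 592.6/EI
A unit hogging moment at B produces rotation L₁/(3EI) + L₂/(3EI) = 4.533/EI.
Compatibility: M_B·(L₁+L₂)/(3EI) = θ_0, giving M_B = 130.7 kN·m (hogging).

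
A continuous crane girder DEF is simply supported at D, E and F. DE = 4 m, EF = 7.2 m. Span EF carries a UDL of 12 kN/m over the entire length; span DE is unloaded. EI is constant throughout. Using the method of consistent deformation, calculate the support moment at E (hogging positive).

M_E = 49.99 kN·m

Insert a hinge at E; M_E is the redundant, and each span becomes simply supported.
Discontinuity in slope at E on the released structure — sum the simple-span end rotations:
  span EF: UDL 12: wL³/(24EI) = 186.6/EI
  relative rotation θ_0 = (0 + 186.6)/EI = 186.6/EI
A unit hogging moment at E produces rotation L₁/(3EI) + L₂/(3EI) = 3.733/EI.
Slope continuity at E: θ_0 = M_E·3.733/EI, so M_E = 186.6/3.733 = 49.99 kN·m (hogging).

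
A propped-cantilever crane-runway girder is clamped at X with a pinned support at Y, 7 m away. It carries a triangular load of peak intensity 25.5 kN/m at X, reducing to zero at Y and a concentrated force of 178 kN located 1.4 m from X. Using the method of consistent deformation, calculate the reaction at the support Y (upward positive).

Take the reaction at Y as the redundant and release it; the primary structure is a cantilever fixed at X.
Deflection at Y on the released cantilever, summing each load's contribution:
  triangular load, peak 25.5 at the fixed end: w₀L⁴/(30EI) = 2041/EI
  point load 178 at a = 1.4: Pa²(3L − a)/(6EI) = 1140/EI
  δ_0 = 3181/EI
Flexibility coefficient — unit upward force at Y: δ_{YY} = L³/(3EI) = 114.3/EI.
Compatibility at Y: δ_0 − R_Y·δ_{YY} = 0, so R_Y = 3181/114.3 = 27.82 kN.

R_Y = 27.82 kN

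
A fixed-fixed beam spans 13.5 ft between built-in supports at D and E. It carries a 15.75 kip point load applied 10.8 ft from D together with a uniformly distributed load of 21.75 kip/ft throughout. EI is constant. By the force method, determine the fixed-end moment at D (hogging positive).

M_D = 337.1 kip·ft

Take the two fixed-end moments M_D, M_E as redundants; the released structure is the simple span DE.
On the primary (simply-supported) span, the end slopes from the loading are:
  at D: point load 15.75 at a = 10.8: Pab(L + b)/(6LEI) = 91.85/EI
  at E: point load 15.75 at a = 10.8: Pab(L + a)/(6LEI) = 137.8/EI
  at D: UDL 21.75: wL³/(24EI) = 2230/EI
  at E: UDL 21.75: wL³/(24EI) = 2230/EI
  θ_D0 = 2322/EI,  θ_E0 = 2367/EI
Flexibility coefficients: a unit moment at one end gives L/(3EI) there and L/(6EI) at the far end, so f₁₁ = f₂₂ = 4.5/EI and f₁₂ = f₂₁ = 2.25/EI.
Compatibility — zero rotation at each built-in end:
  4.5 M_D + 2.25 M_E = 2322
  2.25 M_D + 4.5 M_E = 2367
Solving the pair gives M_D = 337.1 kip·ft and M_E = 357.5 kip·ft (hogging).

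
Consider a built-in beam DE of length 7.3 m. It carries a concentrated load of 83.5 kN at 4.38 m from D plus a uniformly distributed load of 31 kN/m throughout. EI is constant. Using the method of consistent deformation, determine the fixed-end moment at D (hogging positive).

M_D = 196.2 kN·m

Release both end moments; the primary structure is a simply-supported span DE with redundants M_D and M_E.
On the primary (simply-supported) span, the end slopes from the loading are:
  at D: point load 83.5 at a = 4.38: Pab(L + b)/(6LEI) = 249.2/EI
  at E: point load 83.5 at a = 4.38: Pab(L + a)/(6LEI) = 284.8/EI
  at D: UDL 31: wL³/(24EI) = 502.5/EI
  at E: UDL 31: wL³/(24EI) = 502.5/EI
  θ_D0 = 751.7/EI,  θ_E0 = 787.3/EI
Flexibility coefficients: a unit moment at one end gives L/(3EI) there and L/(6EI) at the far end, so f₁₁ = f₂₂ = 2.433/EI and f₁₂ = f₂₁ = 1.217/EI.
Compatibility — zero rotation at each built-in end:
  2.433 M_D + 1.217 M_E = 751.7
  1.217 M_D + 2.433 M_E = 787.3
Solving the pair gives M_D = 196.2 kN·m and M_E = 225.4 kN·m (hogging).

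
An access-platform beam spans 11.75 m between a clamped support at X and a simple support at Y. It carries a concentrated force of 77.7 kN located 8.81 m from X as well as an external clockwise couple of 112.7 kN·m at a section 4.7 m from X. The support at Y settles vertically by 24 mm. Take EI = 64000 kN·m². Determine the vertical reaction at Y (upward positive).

Choose R_Y as the redundant. The primary structure is the cantilever fixed at X.
Primary-structure tip deflection at Y by superposition:
  point load 77.7 at a = 8.81: Pa²(3L − a)/(6EI) = 26576/EI
  clockwise couple 112.7 at a = 4.7: M₀a(2L − a)/(2EI) = 4979/EI
  δ_0 = 31555/EI
Tip deflection under a unit load at Y: L³/(3EI) = 540.7/EI.
With EI = 64000 kN·m²: δ_0 = 0.49304 m and δ_{YY} = 0.008449 m/kN.
Compatibility — the beam at Y must follow the support down by 0.024 m: δ_0 − R_Y·δ_{YY} = 0.024, so R_Y = (0.49304 − 0.024)/0.008449 = 55.51 kN.

R_Y = 55.51 kN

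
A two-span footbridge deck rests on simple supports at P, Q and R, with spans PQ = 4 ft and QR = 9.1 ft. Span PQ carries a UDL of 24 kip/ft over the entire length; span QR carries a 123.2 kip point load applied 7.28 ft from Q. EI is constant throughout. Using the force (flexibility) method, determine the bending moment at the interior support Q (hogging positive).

M_Q = 89.42 kip·ft

Insert a hinge at Q; M_Q is the redundant, and each span becomes simply supported.
Rotations at Q on the released spans (each span's end-slope, ×1/EI):
  span PQ: UDL 24: wL³/(24EI) = 64/EI
  span QR: point load 123.2 at a = 7.28: Pab(L + b)/(6LEI) = 326.5/EI
  relative rotation θ_0 = (64 + 326.5)/EI = 390.5/EI
A unit hogging moment at Q produces rotation L₁/(3EI) + L₂/(3EI) = 4.367/EI.
Slope continuity at Q: θ_0 = M_Q·4.367/EI, so M_Q = 390.5/4.367 = 89.42 kip·ft (hogging).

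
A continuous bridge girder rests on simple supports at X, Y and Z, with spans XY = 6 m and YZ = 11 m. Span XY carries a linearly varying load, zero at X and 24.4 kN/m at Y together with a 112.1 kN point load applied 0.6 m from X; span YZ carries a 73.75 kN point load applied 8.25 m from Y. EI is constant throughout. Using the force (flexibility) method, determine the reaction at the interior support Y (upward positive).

R_Y = 102.6 kN

Release continuity at Y by inserting a hinge; the redundant is the internal moment M_Y. The primary structure is two simply-supported spans XY and YZ.
Discontinuity in slope at Y on the released structure — sum the simple-span end rotations:
  span XY: triangular load, peak 24.4: w₀L³/(45EI) = 117.1/EI
  span XY: point load 112.1 at a = 0.6: Pab(L + a)/(6LEI) = 66.59/EI
  span YZ: point load 73.75 at a = 8.25: Pab(L + b)/(6LEI) = 348.6/EI
  relative rotation θ_0 = (183.7 + 348.6)/EI = 532.3/EI
A unit hogging moment at Y produces rotation L₁/(3EI) + L₂/(3EI) = 5.667/EI.
Compatibility: M_Y·(L₁+L₂)/(3EI) = θ_0, giving M_Y = 93.93 kN·m (hogging).
Span XY, ΣM about X with M_Y applied at Y: R_Y^{XY}·6 = 360.1 + 93.93, so R_Y^{XY} = 75.67 kN and R_X = 185.3 − 75.67 = 109.6 kN.
Span YZ, ΣM about Z: R_Y^{YZ}·11 = 202.8 + 93.93, so R_Y^{YZ} = 26.98 kN and R_Z = 73.75 − 26.98 = 46.77 kN.
R_Y = 75.67 + 26.98 = 102.6 kN.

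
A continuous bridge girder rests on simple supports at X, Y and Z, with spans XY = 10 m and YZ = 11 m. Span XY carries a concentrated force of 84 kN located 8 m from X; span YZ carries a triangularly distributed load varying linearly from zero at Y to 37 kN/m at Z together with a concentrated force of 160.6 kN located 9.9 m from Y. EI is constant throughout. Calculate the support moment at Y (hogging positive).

M_Y = 240.2 kN·m

Insert a hinge at Y; M_Y is the redundant, and each span becomes simply supported.
Rotations at Y on the released spans (each span's end-slope, ×1/EI):
  span XY: point load 84 at a = 8: Pab(L + a)/(6LEI) = 403.2/EI
  span YZ: triangular load, peak 37: 7w₀L³/(360EI) = 957.6/EI
  span YZ: point load 160.6 at a = 9.9: Pab(L + b)/(6LEI) = 320.6/EI
  relative rotation θ_0 = (403.2 + 1278)/EI = 1681/EI
A unit hogging moment at Y produces rotation L₁/(3EI) + L₂/(3EI) = 7/EI.
Slope continuity at Y: θ_0 = M_Y·7/EI, so M_Y = 1681/7 = 240.2 kN·m (hogging).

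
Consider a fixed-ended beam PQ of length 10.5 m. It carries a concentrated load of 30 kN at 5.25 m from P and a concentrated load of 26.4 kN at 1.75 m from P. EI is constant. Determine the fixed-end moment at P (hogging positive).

Release both end moments; the primary structure is a simply-supported span PQ with redundants M_P and M_Q.
On the primary (simply-supported) span, the end slopes from the loading are:
  at P: point load 30 at a = 5.25: Pab(L + b)/(6LEI) = 206.7/EI
  at Q: point load 30 at a = 5.25: Pab(L + a)/(6LEI) = 206.7/EI
  at P: point load 26.4 at a = 1.75: Pab(L + b)/(6LEI) = 123.5/EI
  at Q: point load 26.4 at a = 1.75: Pab(L + a)/(6LEI) = 78.6/EI
  θ_P0 = 330.2/EI,  θ_Q0 = 285.3/EI
Flexibility coefficients: a unit moment at one end gives L/(3EI) there and L/(6EI) at the far end, so f₁₁ = f₂₂ = 3.5/EI and f₁₂ = f₂₁ = 1.75/EI.
Compatibility — zero rotation at each built-in end:
  3.5 M_P + 1.75 M_Q = 330.2
  1.75 M_P + 3.5 M_Q = 285.3
Solving the pair gives M_P = 71.46 kN·m and M_Q = 45.79 kN·m (hogging).

M_P = 71.46 kN·m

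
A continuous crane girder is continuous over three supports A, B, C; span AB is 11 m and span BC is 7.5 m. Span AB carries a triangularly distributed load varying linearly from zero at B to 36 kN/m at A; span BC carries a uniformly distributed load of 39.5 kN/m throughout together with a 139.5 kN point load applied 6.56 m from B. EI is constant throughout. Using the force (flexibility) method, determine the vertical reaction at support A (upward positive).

Release continuity at B by inserting a hinge; the redundant is the internal moment M_B. The primary structure is two simply-supported spans AB and BC.
Rotations at B on the released spans (each span's end-slope, ×1/EI):
  span AB: triangular load, peak 36: 7w₀L³/(360EI) = 931.7/EI
  span BC: UDL 39.5: wL³/(24EI) = 694.3/EI
  span BC: point load 139.5 at a = 6.56: Pab(L + b)/(6LEI) = 161.3/EI
  relative rotation θ_0 = (931.7 + 855.7)/EI = 1787/EI
A unit hogging moment at B produces rotation L₁/(3EI) + L₂/(3EI) = 6.167/EI.
Compatibility: M_B·(L₁+L₂)/(3EI) = θ_0, giving M_B = 289.8 kN·m (hogging).
Span AB, ΣM about A with M_B applied at B: R_B^{AB}·11 = 726 + 289.8, so R_B^{AB} = 92.35 kN and R_A = 198 − 92.35 = 105.7 kN.

R_A = 105.7 kN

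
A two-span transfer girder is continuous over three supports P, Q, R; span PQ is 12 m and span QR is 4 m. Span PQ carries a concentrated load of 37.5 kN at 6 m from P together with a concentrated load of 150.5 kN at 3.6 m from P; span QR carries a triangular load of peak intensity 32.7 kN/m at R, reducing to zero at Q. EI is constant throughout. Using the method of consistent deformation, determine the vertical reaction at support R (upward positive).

R_R = -20.35 kN

Release continuity at Q by inserting a hinge; the redundant is the internal moment M_Q. The primary structure is two simply-supported spans PQ and QR.
End slopes at the hinge Q, treating each span as simply supported:
  span PQ: point load 37.5 at a = 6: Pab(L + a)/(6LEI) = 337.5/EI
  span PQ: point load 150.5 at a = 3.6: Pab(L + a)/(6LEI) = 986.1/EI
  span QR: triangular load, peak 32.7: 7w₀L³/(360EI) = 40.69/EI
  relative rotation θ_0 = (1324 + 40.69)/EI = 1364/EI
A unit hogging moment at Q produces rotation L₁/(3EI) + L₂/(3EI) = 5.333/EI.
Compatibility: M_Q·(L₁+L₂)/(3EI) = θ_0, giving M_Q = 255.8 kN·m (hogging).
Span QR, ΣM about R: R_Q^{QR}·4 = 87.2 + 255.8, so R_Q^{QR} = 85.75 kN and R_R = 65.4 − 85.75 = -20.35 kN.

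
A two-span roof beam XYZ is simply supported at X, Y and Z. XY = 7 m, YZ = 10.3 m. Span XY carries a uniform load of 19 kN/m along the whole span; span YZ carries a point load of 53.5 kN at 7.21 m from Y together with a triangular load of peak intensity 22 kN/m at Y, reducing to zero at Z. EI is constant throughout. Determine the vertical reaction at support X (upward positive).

R_X = 40.14 kN

Take M_Y as the redundant. Released structure: two simple spans XY and YZ with a hinge at Y.
End slopes at the hinge Y, treating each span as simply supported:
  span XY: UDL 19: wL³/(24EI) = 271.5/EI
  span YZ: point load 53.5 at a = 7.21: Pab(L + b)/(6LEI) = 258.2/EI
  span YZ: triangular load, peak 22: w₀L³/(45EI) = 534.2/EI
  relative rotation θ_0 = (271.5 + 792.5)/EI = 1064/EI
A unit hogging moment at Y produces rotation L₁/(3EI) + L₂/(3EI) = 5.767/EI.
Slope continuity at Y: θ_0 = M_Y·5.767/EI, so M_Y = 1064/5.767 = 184.5 kN·m (hogging).
Span XY, ΣM about X with M_Y applied at Y: R_Y^{XY}·7 = 465.5 + 184.5, so R_Y^{XY} = 92.86 kN and R_X = 133 − 92.86 = 40.14 kN.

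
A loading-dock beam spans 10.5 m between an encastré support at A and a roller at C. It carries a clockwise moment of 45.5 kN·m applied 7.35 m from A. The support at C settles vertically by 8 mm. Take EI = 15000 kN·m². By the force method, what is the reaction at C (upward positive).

Choose R_C as the redundant. The primary structure is the cantilever fixed at A.
Free-end deflection of the primary structure under the applied loading (downward +):
  clockwise couple 45.5 at a = 7.35: M₀a(2L − a)/(2EI) = 2282/EI
Tip deflection under a unit load at C: L³/(3EI) = 385.9/EI.
With EI = 15000 kN·m²: δ_0 = 0.15216 m and δ_{CC} = 0.025725 m/kN.
Compatibility — the beam at C must follow the support down by 0.008 m: δ_0 − R_C·δ_{CC} = 0.008, so R_C = (0.15216 − 0.008)/0.025725 = 5.604 kN.

R_C = 5.604 kN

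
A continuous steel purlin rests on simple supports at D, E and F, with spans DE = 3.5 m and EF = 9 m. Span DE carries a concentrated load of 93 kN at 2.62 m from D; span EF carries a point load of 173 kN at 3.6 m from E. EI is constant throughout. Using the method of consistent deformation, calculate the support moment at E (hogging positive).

M_E = 230.2 kN·m

Release continuity at E by inserting a hinge; the redundant is the internal moment M_E. The primary structure is two simply-supported spans DE and EF.
Discontinuity in slope at E on the released structure — sum the simple-span end rotations:
  span DE: point load 93 at a = 2.62: Pab(L + a)/(6LEI) = 62.49/EI
  span EF: point load 173 at a = 3.6: Pab(L + b)/(6LEI) = 896.8/EI
  relative rotation θ_0 = (62.49 + 896.8)/EI = 959.3/EI
A unit hogging moment at E produces rotation L₁/(3EI) + L₂/(3EI) = 4.167/EI.
Compatibility: M_E·(L₁+L₂)/(3EI) = θ_0, giving M_E = 230.2 kN·m (hogging).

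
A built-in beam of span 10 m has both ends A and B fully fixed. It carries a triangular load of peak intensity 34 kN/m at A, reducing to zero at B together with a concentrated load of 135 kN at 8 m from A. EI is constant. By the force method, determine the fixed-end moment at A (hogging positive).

M_A = 213.2 kN·m

Release both end moments; the primary structure is a simply-supported span AB with redundants M_A and M_B.
Simple-span end rotations at A and B under the given loads:
  at A: triangular load, peak 34: w₀L³/(45EI) = 755.6/EI
  at B: triangular load, peak 34: 7w₀L³/(360EI) = 661.1/EI
  at A: point load 135 at a = 8: Pab(L + b)/(6LEI) = 432/EI
  at B: point load 135 at a = 8: Pab(L + a)/(6LEI) = 648/EI
  θ_A0 = 1188/EI,  θ_B0 = 1309/EI
Flexibility coefficients: a unit moment at one end gives L/(3EI) there and L/(6EI) at the far end, so f₁₁ = f₂₂ = 3.333/EI and f₁₂ = f₂₁ = 1.667/EI.
Compatibility — zero rotation at each built-in end:
  3.333 M_A + 1.667 M_B = 1188
  1.667 M_A + 3.333 M_B = 1309
Solving the pair gives M_A = 213.2 kN·m and M_B = 286.1 kN·m (hogging).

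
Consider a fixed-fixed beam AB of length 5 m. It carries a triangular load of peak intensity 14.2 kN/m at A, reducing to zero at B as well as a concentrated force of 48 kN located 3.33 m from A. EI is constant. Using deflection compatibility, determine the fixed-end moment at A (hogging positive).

M_A = 35.58 kN·m

Take the two fixed-end moments M_A, M_B as redundants; the released structure is the simple span AB.
On the primary (simply-supported) span, the end slopes from the loading are:
  at A: triangular load, peak 14.2: w₀L³/(45EI) = 39.44/EI
  at B: triangular load, peak 14.2: 7w₀L³/(360EI) = 34.51/EI
  at A: point load 48 at a = 3.33: Pab(L + b)/(6LEI) = 59.35/EI
  at B: point load 48 at a = 3.33: Pab(L + a)/(6LEI) = 74.12/EI
  θ_A0 = 98.79/EI,  θ_B0 = 108.6/EI
Flexibility coefficients: a unit moment at one end gives L/(3EI) there and L/(6EI) at the far end, so f₁₁ = f₂₂ = 1.667/EI and f₁₂ = f₂₁ = 0.8333/EI.
Compatibility — zero rotation at each built-in end:
  1.667 M_A + 0.8333 M_B = 98.79
  0.8333 M_A + 1.667 M_B = 108.6
Solving the pair gives M_A = 35.58 kN·m and M_B = 47.39 kN·m (hogging).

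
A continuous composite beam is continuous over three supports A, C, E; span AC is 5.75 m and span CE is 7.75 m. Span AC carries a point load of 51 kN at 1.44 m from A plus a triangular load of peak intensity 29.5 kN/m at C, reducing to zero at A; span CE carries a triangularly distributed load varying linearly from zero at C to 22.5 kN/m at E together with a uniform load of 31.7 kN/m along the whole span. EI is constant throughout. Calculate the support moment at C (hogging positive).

M_C = 224.2 kN·m

Insert a hinge at C; M_C is the redundant, and each span becomes simply supported.
Rotations at C on the released spans (each span's end-slope, ×1/EI):
  span AC: point load 51 at a = 1.44: Pab(L + a)/(6LEI) = 65.97/EI
  span AC: triangular load, peak 29.5: w₀L³/(45EI) = 124.6/EI
  span CE: triangular load, peak 22.5: 7w₀L³/(360EI) = 203.6/EI
  span CE: UDL 31.7: wL³/(24EI) = 614.8/EI
  relative rotation θ_0 = (190.6 + 818.5)/EI = 1009/EI
A unit hogging moment at C produces rotation L₁/(3EI) + L₂/(3EI) = 4.5/EI.
Compatibility: M_C·(L₁+L₂)/(3EI) = θ_0, giving M_C = 224.2 kN·m (hogging).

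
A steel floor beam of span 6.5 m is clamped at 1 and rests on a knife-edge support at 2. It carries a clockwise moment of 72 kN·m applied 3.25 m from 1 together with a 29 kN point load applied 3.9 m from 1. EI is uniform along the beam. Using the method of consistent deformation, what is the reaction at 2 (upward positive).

R_2 = 24.99 kN

Release the roller at 2. Primary structure: cantilever fixed at 1.
Downward deflection at the released point 2 due to the loads:
  clockwise couple 72 at a = 3.25: M₀a(2L − a)/(2EI) = 1141/EI
  point load 29 at a = 3.9: Pa²(3L − a)/(6EI) = 1147/EI
  δ_0 = 2288/EI
Tip deflection under a unit load at 2: L³/(3EI) = 91.54/EI.
The prop prevents deflection at 2: R_2 = δ_0/δ_{22} = 2288/91.54 = 24.99 kN.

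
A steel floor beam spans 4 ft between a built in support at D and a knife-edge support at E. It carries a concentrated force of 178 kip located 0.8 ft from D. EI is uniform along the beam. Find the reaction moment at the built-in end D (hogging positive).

Take the reaction at E as the redundant and release it; the primary structure is a cantilever fixed at D.
Primary-structure tip deflection at E by superposition:
  point load 178 at a = 0.8: Pa²(3L − a)/(6EI) = 212.7/EI
Flexibility coefficient — unit upward force at E: δ_{EE} = L³/(3EI) = 21.33/EI.
The prop prevents deflection at E: R_E = δ_0/δ_{EE} = 212.7/21.33 = 9.968 kip.
Moment equilibrium about D: M_D = Σ(load moments about D) − R_E·L = 142.4 − 9.968×4 = 102.5 kip·ft.

M_D = 102.5 kip·ft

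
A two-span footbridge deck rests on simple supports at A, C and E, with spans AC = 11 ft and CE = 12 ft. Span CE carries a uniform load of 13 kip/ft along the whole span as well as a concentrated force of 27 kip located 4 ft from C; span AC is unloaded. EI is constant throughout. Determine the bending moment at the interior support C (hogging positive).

M_C = 153.4 kip·ft

Release continuity at C by inserting a hinge; the redundant is the internal moment M_C. The primary structure is two simply-supported spans AC and CE.
End slopes at the hinge C, treating each span as simply supported:
  span CE: UDL 13: wL³/(24EI) = 936/EI
  span CE: point load 27 at a = 4: Pab(L + b)/(6LEI) = 240/EI
  relative rotation θ_0 = (0 + 1176)/EI = 1176/EI
A unit hogging moment at C produces rotation L₁/(3EI) + L₂/(3EI) = 7.667/EI.
Slope continuity at C: θ_0 = M_C·7.667/EI, so M_C = 1176/7.667 = 153.4 kip·ft (hogging).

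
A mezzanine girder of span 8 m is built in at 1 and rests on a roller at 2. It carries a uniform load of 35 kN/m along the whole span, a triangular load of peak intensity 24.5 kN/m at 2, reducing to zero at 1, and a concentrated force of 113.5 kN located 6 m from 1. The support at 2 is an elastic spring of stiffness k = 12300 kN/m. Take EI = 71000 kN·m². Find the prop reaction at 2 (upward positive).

Remove the prop at 2; the released (primary) structure is a cantilever built in at 1.
Deflection at 2 on the released cantilever, summing each load's contribution:
  UDL 35: wL⁴/(8EI) = 17920/EI
  triangular load, peak 24.5 at the free end: 11w₀L⁴/(120EI) = 9199/EI
  point load 113.5 at a = 6: Pa²(3L − a)/(6EI) = 12258/EI
  δ_0 = 39377/EI
Tip deflection under a unit load at 2: L³/(3EI) = 170.7/EI.
With EI = 71000 kN·m²: δ_0 = 0.5546 m and δ_{22} = 0.002404 m/kN.
Compatibility — the spring shortens by R_2/k under the reaction it provides: δ_0 − R_2·δ_{22} = R_2/k. With 1/k = 0.000081 m/kN, R_2 = δ_0 / (δ_{22} + 1/k) = 0.5546 / (0.002404 + 0.000081) = 223.2 kN.

R_2 = 223.2 kN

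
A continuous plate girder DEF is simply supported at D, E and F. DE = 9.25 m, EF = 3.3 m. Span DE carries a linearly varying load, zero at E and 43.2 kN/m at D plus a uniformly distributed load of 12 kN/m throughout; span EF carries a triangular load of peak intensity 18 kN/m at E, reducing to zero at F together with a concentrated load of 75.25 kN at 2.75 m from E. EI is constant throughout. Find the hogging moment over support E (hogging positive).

M_E = 262.2 kN·m

Release continuity at E by inserting a hinge; the redundant is the internal moment M_E. The primary structure is two simply-supported spans DE and EF.
Rotations at E on the released spans (each span's end-slope, ×1/EI):
  span DE: triangular load, peak 43.2: 7w₀L³/(360EI) = 664.8/EI
  span DE: UDL 12: wL³/(24EI) = 395.7/EI
  span EF: triangular load, peak 18: w₀L³/(45EI) = 14.37/EI
  span EF: point load 75.25 at a = 2.75: Pab(L + b)/(6LEI) = 22.13/EI
  relative rotation θ_0 = (1061 + 36.51)/EI = 1097/EI
A unit hogging moment at E produces rotation L₁/(3EI) + L₂/(3EI) = 4.183/EI.
Slope continuity at E: θ_0 = M_E·4.183/EI, so M_E = 1097/4.183 = 262.2 kN·m (hogging).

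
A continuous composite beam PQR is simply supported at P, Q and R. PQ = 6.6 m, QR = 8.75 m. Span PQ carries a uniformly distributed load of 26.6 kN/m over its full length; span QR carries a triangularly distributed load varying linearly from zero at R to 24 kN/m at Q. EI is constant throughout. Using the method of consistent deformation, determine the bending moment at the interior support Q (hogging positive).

Release continuity at Q by inserting a hinge; the redundant is the internal moment M_Q. The primary structure is two simply-supported spans PQ and QR.
Discontinuity in slope at Q on the released structure — sum the simple-span end rotations:
  span PQ: UDL 26.6: wL³/(24EI) = 318.6/EI
  span QR: triangular load, peak 24: w₀L³/(45EI) = 357.3/EI
  relative rotation θ_0 = (318.6 + 357.3)/EI = 675.9/EI
A unit hogging moment at Q produces rotation L₁/(3EI) + L₂/(3EI) = 5.117/EI.
Compatibility: M_Q·(L₁+L₂)/(3EI) = θ_0, giving M_Q = 132.1 kN·m (hogging).

M_Q = 132.1 kN·m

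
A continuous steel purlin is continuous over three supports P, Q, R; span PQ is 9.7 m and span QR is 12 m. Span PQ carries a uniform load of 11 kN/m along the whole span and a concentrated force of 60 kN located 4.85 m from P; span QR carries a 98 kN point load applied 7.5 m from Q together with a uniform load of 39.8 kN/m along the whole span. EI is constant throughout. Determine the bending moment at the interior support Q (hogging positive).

M_Q = 607.6 kN·m

Release continuity at Q by inserting a hinge; the redundant is the internal moment M_Q. The primary structure is two simply-supported spans PQ and QR.
Rotations at Q on the released spans (each span's end-slope, ×1/EI):
  span PQ: UDL 11: wL³/(24EI) = 418.3/EI
  span PQ: point load 60 at a = 4.85: Pab(L + a)/(6LEI) = 352.8/EI
  span QR: point load 98 at a = 7.5: Pab(L + b)/(6LEI) = 758/EI
  span QR: UDL 39.8: wL³/(24EI) = 2866/EI
  relative rotation θ_0 = (771.1 + 3624)/EI = 4395/EI
A unit hogging moment at Q produces rotation L₁/(3EI) + L₂/(3EI) = 7.233/EI.
Compatibility: M_Q·(L₁+L₂)/(3EI) = θ_0, giving M_Q = 607.6 kN·m (hogging).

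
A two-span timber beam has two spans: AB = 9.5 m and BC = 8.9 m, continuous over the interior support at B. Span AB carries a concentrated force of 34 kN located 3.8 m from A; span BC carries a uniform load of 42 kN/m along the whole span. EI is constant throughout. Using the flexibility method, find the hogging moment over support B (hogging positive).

M_B = 229.2 kN·m

Take M_B as the redundant. Released structure: two simple spans AB and BC with a hinge at B.
Discontinuity in slope at B on the released structure — sum the simple-span end rotations:
  span AB: point load 34 at a = 3.8: Pab(L + a)/(6LEI) = 171.8/EI
  span BC: UDL 42: wL³/(24EI) = 1234/EI
  relative rotation θ_0 = (171.8 + 1234)/EI = 1406/EI
A unit hogging moment at B produces rotation L₁/(3EI) + L₂/(3EI) = 6.133/EI.
Slope continuity at B: θ_0 = M_B·6.133/EI, so M_B = 1406/6.133 = 229.2 kN·m (hogging).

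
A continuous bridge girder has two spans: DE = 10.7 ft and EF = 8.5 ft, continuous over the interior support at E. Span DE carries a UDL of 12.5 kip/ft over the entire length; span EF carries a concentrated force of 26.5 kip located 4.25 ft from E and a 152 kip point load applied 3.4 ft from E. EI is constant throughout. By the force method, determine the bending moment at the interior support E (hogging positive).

Release continuity at E by inserting a hinge; the redundant is the internal moment M_E. The primary structure is two simply-supported spans DE and EF.
Rotations at E on the released spans (each span's end-slope, ×1/EI):
  span DE: UDL 12.5: wL³/(24EI) = 638/EI
  span EF: point load 26.5 at a = 4.25: Pab(L + b)/(6LEI) = 119.7/EI
  span EF: point load 152 at a = 3.4: Pab(L + b)/(6LEI) = 702.8/EI
  relative rotation θ_0 = (638 + 822.5)/EI = 1461/EI
A unit hogging moment at E produces rotation L₁/(3EI) + L₂/(3EI) = 6.4/EI.
Slope continuity at E: θ_0 = M_E·6.4/EI, so M_E = 1461/6.4 = 228.2 kip·ft (hogging).

M_E = 228.2 kip·ft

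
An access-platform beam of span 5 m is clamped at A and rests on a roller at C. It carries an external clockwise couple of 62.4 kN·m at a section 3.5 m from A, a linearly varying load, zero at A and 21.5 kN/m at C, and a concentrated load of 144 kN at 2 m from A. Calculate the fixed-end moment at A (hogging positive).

Choose R_C as the redundant. The primary structure is the cantilever fixed at A.
Free-end deflection of the primary structure under the applied loading (downward +):
  clockwise couple 62.4 at a = 3.5: M₀a(2L − a)/(2EI) = 709.8/EI
  triangular load, peak 21.5 at the free end: 11w₀L⁴/(120EI) = 1232/EI
  point load 144 at a = 2: Pa²(3L − a)/(6EI) = 1248/EI
  δ_0 = 3190/EI
Flexibility coefficient — unit upward force at C: δ_{CC} = L³/(3EI) = 41.67/EI.
The prop prevents deflection at C: R_C = δ_0/δ_{CC} = 3190/41.67 = 76.55 kN.
Moment equilibrium about A: M_A = Σ(load moments about A) − R_C·L = 529.6 − 76.55×5 = 146.8 kN·m.

M_A = 146.8 kN·m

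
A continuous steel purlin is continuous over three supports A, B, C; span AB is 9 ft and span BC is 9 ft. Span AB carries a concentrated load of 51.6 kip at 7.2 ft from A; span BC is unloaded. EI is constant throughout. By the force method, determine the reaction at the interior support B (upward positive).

R_B = 48.71 kip

Take M_B as the redundant. Released structure: two simple spans AB and BC with a hinge at B.
End slopes at the hinge B, treating each span as simply supported:
  span AB: point load 51.6 at a = 7.2: Pab(L + a)/(6LEI) = 200.6/EI
  relative rotation θ_0 = (200.6 + 0)/EI = 200.6/EI
A unit hogging moment at B produces rotation L₁/(3EI) + L₂/(3EI) = 6/EI.
Slope continuity at B: θ_0 = M_B·6/EI, so M_B = 200.6/6 = 33.44 kip·ft (hogging).
Span AB, ΣM about A with M_B applied at B: R_B^{AB}·9 = 371.5 + 33.44, so R_B^{AB} = 45 kip and R_A = 51.6 − 45 = 6.605 kip.
Span BC, ΣM about C: R_B^{BC}·9 = 0 + 33.44, so R_B^{BC} = 3.715 kip and R_C = 0 − 3.715 = -3.715 kip.
R_B = 45 + 3.715 = 48.71 kip.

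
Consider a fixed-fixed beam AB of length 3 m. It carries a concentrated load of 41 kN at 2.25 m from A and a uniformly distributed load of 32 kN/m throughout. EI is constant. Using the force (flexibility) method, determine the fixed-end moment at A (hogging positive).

Release both end moments; the primary structure is a simply-supported span AB with redundants M_A and M_B.
On the primary (simply-supported) span, the end slopes from the loading are:
  at A: point load 41 at a = 2.25: Pab(L + b)/(6LEI) = 14.41/EI
  at B: point load 41 at a = 2.25: Pab(L + a)/(6LEI) = 20.18/EI
  at A: UDL 32: wL³/(24EI) = 36/EI
  at B: UDL 32: wL³/(24EI) = 36/EI
  θ_A0 = 50.41/EI,  θ_B0 = 56.18/EI
Flexibility coefficients: a unit moment at one end gives L/(3EI) there and L/(6EI) at the far end, so f₁₁ = f₂₂ = 1/EI and f₁₂ = f₂₁ = 0.5/EI.
Compatibility — zero rotation at each built-in end:
  1 M_A + 0.5 M_B = 50.41
  0.5 M_A + 1 M_B = 56.18
Solving the pair gives M_A = 29.77 kN·m and M_B = 41.3 kN·m (hogging).

M_A = 29.77 kN·m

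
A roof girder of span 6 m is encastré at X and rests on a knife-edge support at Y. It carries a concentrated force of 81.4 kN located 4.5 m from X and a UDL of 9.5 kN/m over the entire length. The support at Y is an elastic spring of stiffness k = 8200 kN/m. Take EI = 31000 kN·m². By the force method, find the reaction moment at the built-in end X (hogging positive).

M_X = 121.8 kN·m

Take the reaction at Y as the redundant and release it; the primary structure is a cantilever fixed at X.
Free-end deflection of the primary structure under the applied loading (downward +):
  point load 81.4 at a = 4.5: Pa²(3L − a)/(6EI) = 3709/EI
  UDL 9.5: wL⁴/(8EI) = 1539/EI
  δ_0 = 5248/EI
Flexibility coefficient — unit upward force at Y: δ_{YY} = L³/(3EI) = 72/EI.
With EI = 31000 kN·m²: δ_0 = 0.16928 m and δ_{YY} = 0.002323 m/kN.
Compatibility — the spring shortens by R_Y/k under the reaction it provides: δ_0 − R_Y·δ_{YY} = R_Y/k. With 1/k = 0.000122 m/kN, R_Y = δ_0 / (δ_{YY} + 1/k) = 0.16928 / (0.002323 + 0.000122) = 69.25 kN.
Moment equilibrium about X: M_X = Σ(load moments about X) − R_Y·L = 537.3 − 69.25×6 = 121.8 kN·m.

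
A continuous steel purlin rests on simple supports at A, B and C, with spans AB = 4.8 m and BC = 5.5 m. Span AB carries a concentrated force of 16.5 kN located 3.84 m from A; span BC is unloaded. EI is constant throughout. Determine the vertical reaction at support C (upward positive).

Insert a hinge at B; M_B is the redundant, and each span becomes simply supported.
Rotations at B on the released spans (each span's end-slope, ×1/EI):
  span AB: point load 16.5 at a = 3.84: Pab(L + a)/(6LEI) = 18.25/EI
  relative rotation θ_0 = (18.25 + 0)/EI = 18.25/EI
A unit hogging moment at B produces rotation L₁/(3EI) + L₂/(3EI) = 3.433/EI.
Slope continuity at B: θ_0 = M_B·3.433/EI, so M_B = 18.25/3.433 = 5.315 kN·m (hogging).
Span BC, ΣM about C: R_B^{BC}·5.5 = 0 + 5.315, so R_B^{BC} = 0.9663 kN and R_C = 0 − 0.9663 = -0.9663 kN.

R_C = -0.9663 kN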